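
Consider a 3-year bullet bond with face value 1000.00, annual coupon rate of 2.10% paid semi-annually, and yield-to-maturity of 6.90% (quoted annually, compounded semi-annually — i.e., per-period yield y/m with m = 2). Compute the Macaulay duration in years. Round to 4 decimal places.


Coupon per period c = face * coupon_rate / m = 10.500000
Periods per year m = 2; per-period yield y/m = 0.034500
Number of cashflows N = 6
Cashflows (t years, CF_t, discount factor 1/(1+y/m)^(m*t), PV):
  t = 0.5000: CF_t = 10.500000, DF = 0.966651, PV = 10.149831
  t = 1.0000: CF_t = 10.500000, DF = 0.934413, PV = 9.811340
  t = 1.5000: CF_t = 10.500000, DF = 0.903251, PV = 9.484137
  t = 2.0000: CF_t = 10.500000, DF = 0.873128, PV = 9.167846
  t = 2.5000: CF_t = 10.500000, DF = 0.844010, PV = 8.862104
  t = 3.0000: CF_t = 1010.500000, DF = 0.815863, PV = 824.429167
Price P = sum_t PV_t = 871.904424
Macaulay numerator sum_t t * PV_t:
  t * PV_t at t = 0.5000: 5.074915
  t * PV_t at t = 1.0000: 9.811340
  t * PV_t at t = 1.5000: 14.226205
  t * PV_t at t = 2.0000: 18.335692
  t * PV_t at t = 2.5000: 22.155259
  t * PV_t at t = 3.0000: 2473.287500
Macaulay duration D = (sum_t t * PV_t) / P = 2542.890912 / 871.904424 = 2.916479

Answer: Macaulay duration = 2.9165 years


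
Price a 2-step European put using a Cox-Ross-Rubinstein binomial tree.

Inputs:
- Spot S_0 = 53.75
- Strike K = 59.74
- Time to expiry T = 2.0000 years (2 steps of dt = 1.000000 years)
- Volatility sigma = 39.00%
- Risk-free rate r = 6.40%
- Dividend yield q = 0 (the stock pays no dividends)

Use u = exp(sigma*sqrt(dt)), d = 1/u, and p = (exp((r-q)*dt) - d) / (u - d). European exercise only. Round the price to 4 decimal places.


dt = T/N = 1.000000
u = exp(sigma*sqrt(dt)) = 1.476981; d = 1/u = 0.677057
p = (exp((r-q)*dt) - d) / (u - d) = 0.486341
Discount per step: exp(-r*dt) = 0.938005
Stock lattice S(k, i) with i counting down-moves:
  k=0: S(0,0) = 53.7500
  k=1: S(1,0) = 79.3877; S(1,1) = 36.3918
  k=2: S(2,0) = 117.2541; S(2,1) = 53.7500; S(2,2) = 24.6393
Terminal payoffs V(N, i) = max(K - S_T, 0):
  V(2,0) = 0.000000; V(2,1) = 5.990000; V(2,2) = 35.100677
Backward induction: V(k, i) = exp(-r*dt) * [p * V(k+1, i) + (1-p) * V(k+1, i+1)].
  V(1,0) = exp(-r*dt) * [p*0.000000 + (1-p)*5.990000] = 2.886072
  V(1,1) = exp(-r*dt) * [p*5.990000 + (1-p)*35.100677] = 19.644612
  V(0,0) = exp(-r*dt) * [p*2.886072 + (1-p)*19.644612] = 10.781666

Answer: Price = V(0,0) = 10.7817


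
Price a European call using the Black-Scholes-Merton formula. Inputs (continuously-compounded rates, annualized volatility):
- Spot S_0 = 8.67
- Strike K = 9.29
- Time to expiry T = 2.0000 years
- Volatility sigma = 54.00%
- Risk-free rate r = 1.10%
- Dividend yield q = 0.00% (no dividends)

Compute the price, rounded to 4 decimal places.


d1 = (ln(S/K) + (r - q + 0.5*sigma^2) * T) / (sigma * sqrt(T)) = 0.32020183
d2 = d1 - sigma * sqrt(T) = -0.44347349
exp(-rT) = 0.97824024; exp(-qT) = 1.00000000
C = S_0 * exp(-qT) * N(d1) - K * exp(-rT) * N(d2)
N(d1) = 0.62559233; N(d2) = 0.32871164
C = 8.6700 * 1.00000000 * 0.62559233 - 9.2900 * 0.97824024 * 0.32871164 = 2.4366

Answer: Price = 2.4366


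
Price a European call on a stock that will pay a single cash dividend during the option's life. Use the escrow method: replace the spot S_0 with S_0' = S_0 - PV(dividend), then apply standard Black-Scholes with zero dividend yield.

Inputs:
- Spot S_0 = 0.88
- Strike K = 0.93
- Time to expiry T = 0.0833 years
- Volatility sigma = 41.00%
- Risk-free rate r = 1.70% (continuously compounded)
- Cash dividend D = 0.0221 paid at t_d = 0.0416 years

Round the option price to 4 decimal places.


Answer: Price = 0.0159

Derivation:
PV(D) = D * exp(-r * t_d) = 0.0221 * 0.99929305 = 0.02208438
S_0' = S_0 - PV(D) = 0.8800 - 0.02208438 = 0.85791562
d1 = (ln(S_0'/K) + (r + sigma^2/2)*T) / (sigma*sqrt(T)) = -0.61066048
d2 = d1 - sigma*sqrt(T) = -0.72899362
exp(-rT) = 0.99858490
N(d1) = 0.27071219; N(d2) = 0.23300278
C = S_0' * N(d1) - K * exp(-rT) * N(d2) = 0.85791562 * 0.27071219 - 0.9300 * 0.99858490 * 0.23300278 = 0.0159


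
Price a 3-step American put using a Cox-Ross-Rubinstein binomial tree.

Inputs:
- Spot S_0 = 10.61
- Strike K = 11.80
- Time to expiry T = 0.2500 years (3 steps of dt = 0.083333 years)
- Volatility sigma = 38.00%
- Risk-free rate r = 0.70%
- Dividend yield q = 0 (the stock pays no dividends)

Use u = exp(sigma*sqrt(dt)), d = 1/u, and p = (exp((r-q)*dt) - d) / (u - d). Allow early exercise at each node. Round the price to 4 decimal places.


Answer: Price = V(0,0) = 1.5016

Derivation:
dt = T/N = 0.083333
u = exp(sigma*sqrt(dt)) = 1.115939; d = 1/u = 0.896106
p = (exp((r-q)*dt) - d) / (u - d) = 0.475258
Discount per step: exp(-r*dt) = 0.999417
Stock lattice S(k, i) with i counting down-moves:
  k=0: S(0,0) = 10.6100
  k=1: S(1,0) = 11.8401; S(1,1) = 9.5077
  k=2: S(2,0) = 13.2129; S(2,1) = 10.6100; S(2,2) = 8.5199
  k=3: S(3,0) = 14.7447; S(3,1) = 11.8401; S(3,2) = 9.5077; S(3,3) = 7.6347
Terminal payoffs V(N, i) = max(K - S_T, 0):
  V(3,0) = 0.000000; V(3,1) = 0.000000; V(3,2) = 2.292315; V(3,3) = 4.165272
Backward induction: V(k, i) = exp(-r*dt) * [p * V(k+1, i) + (1-p) * V(k+1, i+1)]; then take max(V_cont, immediate exercise) for American.
  V(2,0) = exp(-r*dt) * [p*0.000000 + (1-p)*0.000000] = 0.000000; exercise = 0.000000; V(2,0) = max -> 0.000000
  V(2,1) = exp(-r*dt) * [p*0.000000 + (1-p)*2.292315] = 1.202173; exercise = 1.190000; V(2,1) = max -> 1.202173
  V(2,2) = exp(-r*dt) * [p*2.292315 + (1-p)*4.165272] = 3.273225; exercise = 3.280106; V(2,2) = max -> 3.280106
  V(1,0) = exp(-r*dt) * [p*0.000000 + (1-p)*1.202173] = 0.630463; exercise = 0.000000; V(1,0) = max -> 0.630463
  V(1,1) = exp(-r*dt) * [p*1.202173 + (1-p)*3.280106] = 2.291216; exercise = 2.292315; V(1,1) = max -> 2.292315
  V(0,0) = exp(-r*dt) * [p*0.630463 + (1-p)*2.292315] = 1.501631; exercise = 1.190000; V(0,0) = max -> 1.501631


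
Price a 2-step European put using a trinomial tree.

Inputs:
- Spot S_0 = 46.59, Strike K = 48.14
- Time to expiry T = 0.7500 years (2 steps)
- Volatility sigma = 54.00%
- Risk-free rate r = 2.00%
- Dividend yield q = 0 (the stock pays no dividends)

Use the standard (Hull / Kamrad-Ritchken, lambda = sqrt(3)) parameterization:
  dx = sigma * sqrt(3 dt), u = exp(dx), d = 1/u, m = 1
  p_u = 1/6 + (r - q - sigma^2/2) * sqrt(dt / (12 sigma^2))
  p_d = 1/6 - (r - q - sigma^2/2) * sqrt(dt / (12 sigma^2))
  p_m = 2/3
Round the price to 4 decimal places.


dt = T/N = 0.375000; dx = sigma*sqrt(3*dt) = 0.572756
u = exp(dx) = 1.773148; d = 1/u = 0.563969
p_u = 0.125484, p_m = 0.666667, p_d = 0.207849
Discount per step: exp(-r*dt) = 0.992528
Stock lattice S(k, j) with j the centered position index:
  k=0: S(0,+0) = 46.5900
  k=1: S(1,-1) = 26.2753; S(1,+0) = 46.5900; S(1,+1) = 82.6110
  k=2: S(2,-2) = 14.8184; S(2,-1) = 26.2753; S(2,+0) = 46.5900; S(2,+1) = 82.6110; S(2,+2) = 146.4815
Terminal payoffs V(N, j) = max(K - S_T, 0):
  V(2,-2) = 33.321551; V(2,-1) = 21.864697; V(2,+0) = 1.550000; V(2,+1) = 0.000000; V(2,+2) = 0.000000
Backward induction: V(k, j) = exp(-r*dt) * [p_u * V(k+1, j+1) + p_m * V(k+1, j) + p_d * V(k+1, j-1)]
  V(1,-1) = exp(-r*dt) * [p_u*1.550000 + p_m*21.864697 + p_d*33.321551] = 21.534702
  V(1,+0) = exp(-r*dt) * [p_u*0.000000 + p_m*1.550000 + p_d*21.864697] = 5.536213
  V(1,+1) = exp(-r*dt) * [p_u*0.000000 + p_m*0.000000 + p_d*1.550000] = 0.319759
  V(0,+0) = exp(-r*dt) * [p_u*0.319759 + p_m*5.536213 + p_d*21.534702] = 8.145580

Answer: Price = V(0,0) = 8.1456


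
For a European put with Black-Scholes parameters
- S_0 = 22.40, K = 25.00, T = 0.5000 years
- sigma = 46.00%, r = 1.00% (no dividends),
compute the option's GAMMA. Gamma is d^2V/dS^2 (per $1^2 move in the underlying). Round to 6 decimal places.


d1 = -0.1596058861; d2 = -0.4848750054
phi(d1) = 0.3938931684; exp(-qT) = 1.0000000000; exp(-rT) = 0.9950124792
Gamma = exp(-qT) * phi(d1) / (S * sigma * sqrt(T)) = 1.0000000000 * 0.3938931684 / (22.4000 * 0.4600 * 0.7071067812) = 0.054061

Answer: Gamma = 0.054061


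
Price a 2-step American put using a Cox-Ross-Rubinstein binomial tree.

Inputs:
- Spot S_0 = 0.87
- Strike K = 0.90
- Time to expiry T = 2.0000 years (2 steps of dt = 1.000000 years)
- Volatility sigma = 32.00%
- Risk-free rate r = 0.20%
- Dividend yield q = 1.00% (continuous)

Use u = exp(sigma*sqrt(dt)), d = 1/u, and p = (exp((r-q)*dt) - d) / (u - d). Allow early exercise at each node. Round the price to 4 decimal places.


dt = T/N = 1.000000
u = exp(sigma*sqrt(dt)) = 1.377128; d = 1/u = 0.726149
p = (exp((r-q)*dt) - d) / (u - d) = 0.408436
Discount per step: exp(-r*dt) = 0.998002
Stock lattice S(k, i) with i counting down-moves:
  k=0: S(0,0) = 0.8700
  k=1: S(1,0) = 1.1981; S(1,1) = 0.6317
  k=2: S(2,0) = 1.6499; S(2,1) = 0.8700; S(2,2) = 0.4587
Terminal payoffs V(N, i) = max(K - S_T, 0):
  V(2,0) = 0.000000; V(2,1) = 0.030000; V(2,2) = 0.441256
Backward induction: V(k, i) = exp(-r*dt) * [p * V(k+1, i) + (1-p) * V(k+1, i+1)]; then take max(V_cont, immediate exercise) for American.
  V(1,0) = exp(-r*dt) * [p*0.000000 + (1-p)*0.030000] = 0.017711; exercise = 0.000000; V(1,0) = max -> 0.017711
  V(1,1) = exp(-r*dt) * [p*0.030000 + (1-p)*0.441256] = 0.272738; exercise = 0.268250; V(1,1) = max -> 0.272738
  V(0,0) = exp(-r*dt) * [p*0.017711 + (1-p)*0.272738] = 0.168239; exercise = 0.030000; V(0,0) = max -> 0.168239

Answer: Price = V(0,0) = 0.1682


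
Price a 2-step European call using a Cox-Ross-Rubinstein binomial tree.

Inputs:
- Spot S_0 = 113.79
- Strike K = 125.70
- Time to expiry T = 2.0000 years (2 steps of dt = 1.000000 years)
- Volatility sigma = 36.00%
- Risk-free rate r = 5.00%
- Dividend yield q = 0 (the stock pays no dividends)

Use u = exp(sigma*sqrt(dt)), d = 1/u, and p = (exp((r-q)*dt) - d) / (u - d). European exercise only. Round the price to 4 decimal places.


Answer: Price = V(0,0) = 22.5921

Derivation:
dt = T/N = 1.000000
u = exp(sigma*sqrt(dt)) = 1.433329; d = 1/u = 0.697676
p = (exp((r-q)*dt) - d) / (u - d) = 0.480654
Discount per step: exp(-r*dt) = 0.951229
Stock lattice S(k, i) with i counting down-moves:
  k=0: S(0,0) = 113.7900
  k=1: S(1,0) = 163.0986; S(1,1) = 79.3886
  k=2: S(2,0) = 233.7740; S(2,1) = 113.7900; S(2,2) = 55.3875
Terminal payoffs V(N, i) = max(S_T - K, 0):
  V(2,0) = 108.073955; V(2,1) = 0.000000; V(2,2) = 0.000000
Backward induction: V(k, i) = exp(-r*dt) * [p * V(k+1, i) + (1-p) * V(k+1, i+1)].
  V(1,0) = exp(-r*dt) * [p*108.073955 + (1-p)*0.000000] = 49.412758
  V(1,1) = exp(-r*dt) * [p*0.000000 + (1-p)*0.000000] = 0.000000
  V(0,0) = exp(-r*dt) * [p*49.412758 + (1-p)*0.000000] = 22.592128


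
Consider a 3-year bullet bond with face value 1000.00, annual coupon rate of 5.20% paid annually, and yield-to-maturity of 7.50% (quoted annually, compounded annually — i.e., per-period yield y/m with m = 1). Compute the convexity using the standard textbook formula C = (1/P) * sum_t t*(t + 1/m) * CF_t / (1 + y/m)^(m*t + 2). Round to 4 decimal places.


Answer: Convexity = 9.6903

Derivation:
Coupon per period c = face * coupon_rate / m = 52.000000
Periods per year m = 1; per-period yield y/m = 0.075000
Number of cashflows N = 3
Cashflows (t years, CF_t, discount factor 1/(1+y/m)^(m*t), PV):
  t = 1.0000: CF_t = 52.000000, DF = 0.930233, PV = 48.372093
  t = 2.0000: CF_t = 52.000000, DF = 0.865333, PV = 44.997296
  t = 3.0000: CF_t = 1052.000000, DF = 0.804961, PV = 846.818519
Price P = sum_t PV_t = 940.187908
Convexity numerator sum_t t*(t + 1/m) * CF_t / (1+y/m)^(m*t + 2):
  t = 1.0000: term = 83.715899
  t = 2.0000: term = 233.625765
  t = 3.0000: term = 8793.356175
Convexity = (1/P) * sum = 9110.697839 / 940.187908 = 9.690295


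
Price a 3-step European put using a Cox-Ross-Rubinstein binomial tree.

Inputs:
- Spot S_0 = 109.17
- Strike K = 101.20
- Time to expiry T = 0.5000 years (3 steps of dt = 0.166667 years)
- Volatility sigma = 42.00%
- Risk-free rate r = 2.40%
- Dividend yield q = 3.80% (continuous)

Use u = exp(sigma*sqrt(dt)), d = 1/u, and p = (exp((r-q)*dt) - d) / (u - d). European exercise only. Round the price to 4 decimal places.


dt = T/N = 0.166667
u = exp(sigma*sqrt(dt)) = 1.187042; d = 1/u = 0.842430
p = (exp((r-q)*dt) - d) / (u - d) = 0.450476
Discount per step: exp(-r*dt) = 0.996008
Stock lattice S(k, i) with i counting down-moves:
  k=0: S(0,0) = 109.1700
  k=1: S(1,0) = 129.5893; S(1,1) = 91.9681
  k=2: S(2,0) = 153.8280; S(2,1) = 109.1700; S(2,2) = 77.4767
  k=3: S(3,0) = 182.6002; S(3,1) = 129.5893; S(3,2) = 91.9681; S(3,3) = 65.2688
Terminal payoffs V(N, i) = max(K - S_T, 0):
  V(3,0) = 0.000000; V(3,1) = 0.000000; V(3,2) = 9.231878; V(3,3) = 35.931244
Backward induction: V(k, i) = exp(-r*dt) * [p * V(k+1, i) + (1-p) * V(k+1, i+1)].
  V(2,0) = exp(-r*dt) * [p*0.000000 + (1-p)*0.000000] = 0.000000
  V(2,1) = exp(-r*dt) * [p*0.000000 + (1-p)*9.231878] = 5.052890
  V(2,2) = exp(-r*dt) * [p*9.231878 + (1-p)*35.931244] = 23.808406
  V(1,0) = exp(-r*dt) * [p*0.000000 + (1-p)*5.052890] = 2.765602
  V(1,1) = exp(-r*dt) * [p*5.052890 + (1-p)*23.808406] = 15.298188
  V(0,0) = exp(-r*dt) * [p*2.765602 + (1-p)*15.298188] = 9.614030

Answer: Price = V(0,0) = 9.6140


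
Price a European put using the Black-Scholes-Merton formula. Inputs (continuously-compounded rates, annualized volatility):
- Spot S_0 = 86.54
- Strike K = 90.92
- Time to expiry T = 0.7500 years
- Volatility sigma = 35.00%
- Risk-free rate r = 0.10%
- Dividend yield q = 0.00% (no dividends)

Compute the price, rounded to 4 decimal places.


d1 = (ln(S/K) + (r - q + 0.5*sigma^2) * T) / (sigma * sqrt(T)) = -0.00886072
d2 = d1 - sigma * sqrt(T) = -0.31196962
exp(-rT) = 0.99925028; exp(-qT) = 1.00000000
P = K * exp(-rT) * N(-d2) - S_0 * exp(-qT) * N(-d1)
N(-d1) = 0.50353487; N(-d2) = 0.62246819
P = 90.9200 * 0.99925028 * 0.62246819 - 86.5400 * 1.00000000 * 0.50353487 = 12.9765

Answer: Price = 12.9765


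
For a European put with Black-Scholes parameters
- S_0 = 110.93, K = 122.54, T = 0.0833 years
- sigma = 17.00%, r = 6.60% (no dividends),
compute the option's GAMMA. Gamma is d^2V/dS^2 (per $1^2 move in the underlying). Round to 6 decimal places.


Answer: Gamma = 0.012237

Derivation:
d1 = -1.8921172325; d2 = -1.9411821894
phi(d1) = 0.0666038867; exp(-qT) = 1.0000000000; exp(-rT) = 0.9945172852
Gamma = exp(-qT) * phi(d1) / (S * sigma * sqrt(T)) = 1.0000000000 * 0.0666038867 / (110.9300 * 0.1700 * 0.2886173938) = 0.012237


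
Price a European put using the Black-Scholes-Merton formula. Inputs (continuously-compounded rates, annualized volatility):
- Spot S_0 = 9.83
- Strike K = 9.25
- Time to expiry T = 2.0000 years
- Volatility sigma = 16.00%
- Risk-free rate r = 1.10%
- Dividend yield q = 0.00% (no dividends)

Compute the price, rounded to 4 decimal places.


d1 = (ln(S/K) + (r - q + 0.5*sigma^2) * T) / (sigma * sqrt(T)) = 0.47913283
d2 = d1 - sigma * sqrt(T) = 0.25285866
exp(-rT) = 0.97824024; exp(-qT) = 1.00000000
P = K * exp(-rT) * N(-d2) - S_0 * exp(-qT) * N(-d1)
N(-d1) = 0.31592207; N(-d2) = 0.40018872
P = 9.2500 * 0.97824024 * 0.40018872 - 9.8300 * 1.00000000 * 0.31592207 = 0.5157

Answer: Price = 0.5157


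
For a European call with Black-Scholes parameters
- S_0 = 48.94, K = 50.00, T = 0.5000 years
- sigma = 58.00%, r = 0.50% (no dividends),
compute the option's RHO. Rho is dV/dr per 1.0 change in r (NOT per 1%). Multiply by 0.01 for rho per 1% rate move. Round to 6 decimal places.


d1 = 0.1589089666; d2 = -0.2512129664
phi(d1) = 0.3939368889; exp(-qT) = 1.0000000000; exp(-rT) = 0.9975031224
N(d2) = 0.4008247301
Rho = K*T*exp(-rT)*N(d2) = 50.0000 * 0.5000 * 0.9975031224 * 0.4008247301 = 9.995598

Answer: Rho = 9.995598


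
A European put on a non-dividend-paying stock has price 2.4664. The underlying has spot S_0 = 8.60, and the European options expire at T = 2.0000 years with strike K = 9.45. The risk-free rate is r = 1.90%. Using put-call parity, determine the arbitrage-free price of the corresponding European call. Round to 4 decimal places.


Answer: Call price = 1.9688

Derivation:
Put-call parity: C - P = S_0 * exp(-qT) - K * exp(-rT).
S_0 * exp(-qT) = 8.6000 * 1.00000000 = 8.60000000
K * exp(-rT) = 9.4500 * 0.96271294 = 9.09763729
C = P + S*exp(-qT) - K*exp(-rT)
C = 2.4664 + 8.60000000 - 9.09763729 = 1.9688


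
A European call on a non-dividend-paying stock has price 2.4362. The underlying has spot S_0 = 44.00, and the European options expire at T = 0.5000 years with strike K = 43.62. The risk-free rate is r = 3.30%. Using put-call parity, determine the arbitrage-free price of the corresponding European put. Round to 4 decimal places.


Put-call parity: C - P = S_0 * exp(-qT) - K * exp(-rT).
S_0 * exp(-qT) = 44.0000 * 1.00000000 = 44.00000000
K * exp(-rT) = 43.6200 * 0.98363538 = 42.90617525
P = C - S*exp(-qT) + K*exp(-rT)
P = 2.4362 - 44.00000000 + 42.90617525 = 1.3424

Answer: Put price = 1.3424


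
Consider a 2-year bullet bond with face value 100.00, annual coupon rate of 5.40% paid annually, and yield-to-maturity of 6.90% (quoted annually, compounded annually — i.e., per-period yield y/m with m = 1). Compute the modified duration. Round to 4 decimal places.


Answer: Modified duration = 1.8223

Derivation:
Coupon per period c = face * coupon_rate / m = 5.400000
Periods per year m = 1; per-period yield y/m = 0.069000
Number of cashflows N = 2
Cashflows (t years, CF_t, discount factor 1/(1+y/m)^(m*t), PV):
  t = 1.0000: CF_t = 5.400000, DF = 0.935454, PV = 5.051450
  t = 2.0000: CF_t = 105.400000, DF = 0.875074, PV = 92.232759
Price P = sum_t PV_t = 97.284209
First compute Macaulay numerator sum_t t * PV_t:
  t * PV_t at t = 1.0000: 5.051450
  t * PV_t at t = 2.0000: 184.465518
Macaulay duration D = 189.516968 / 97.284209 = 1.948075
Modified duration = D / (1 + y/m) = 1.948075 / (1 + 0.069000) = 1.822334


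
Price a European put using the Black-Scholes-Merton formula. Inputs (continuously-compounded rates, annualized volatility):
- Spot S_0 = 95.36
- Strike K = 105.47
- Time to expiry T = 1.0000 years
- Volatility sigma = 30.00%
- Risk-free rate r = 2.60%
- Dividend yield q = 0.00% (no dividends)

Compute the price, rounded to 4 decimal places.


Answer: Price = 15.8752

Derivation:
d1 = (ln(S/K) + (r - q + 0.5*sigma^2) * T) / (sigma * sqrt(T)) = -0.09922450
d2 = d1 - sigma * sqrt(T) = -0.39922450
exp(-rT) = 0.97433509; exp(-qT) = 1.00000000
P = K * exp(-rT) * N(-d2) - S_0 * exp(-qT) * N(-d1)
N(-d1) = 0.53951999; N(-d2) = 0.65513610
P = 105.4700 * 0.97433509 * 0.65513610 - 95.3600 * 1.00000000 * 0.53951999 = 15.8752


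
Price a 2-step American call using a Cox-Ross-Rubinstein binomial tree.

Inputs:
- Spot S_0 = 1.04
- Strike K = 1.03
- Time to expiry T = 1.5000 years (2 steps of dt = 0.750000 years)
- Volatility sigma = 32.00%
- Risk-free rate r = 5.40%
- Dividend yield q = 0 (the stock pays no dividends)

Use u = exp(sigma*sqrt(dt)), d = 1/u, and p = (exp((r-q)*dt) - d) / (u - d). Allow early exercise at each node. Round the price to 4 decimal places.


dt = T/N = 0.750000
u = exp(sigma*sqrt(dt)) = 1.319335; d = 1/u = 0.757957
p = (exp((r-q)*dt) - d) / (u - d) = 0.504783
Discount per step: exp(-r*dt) = 0.960309
Stock lattice S(k, i) with i counting down-moves:
  k=0: S(0,0) = 1.0400
  k=1: S(1,0) = 1.3721; S(1,1) = 0.7883
  k=2: S(2,0) = 1.8103; S(2,1) = 1.0400; S(2,2) = 0.5975
Terminal payoffs V(N, i) = max(S_T - K, 0):
  V(2,0) = 0.780272; V(2,1) = 0.010000; V(2,2) = 0.000000
Backward induction: V(k, i) = exp(-r*dt) * [p * V(k+1, i) + (1-p) * V(k+1, i+1)]; then take max(V_cont, immediate exercise) for American.
  V(1,0) = exp(-r*dt) * [p*0.780272 + (1-p)*0.010000] = 0.382990; exercise = 0.342109; V(1,0) = max -> 0.382990
  V(1,1) = exp(-r*dt) * [p*0.010000 + (1-p)*0.000000] = 0.004847; exercise = 0.000000; V(1,1) = max -> 0.004847
  V(0,0) = exp(-r*dt) * [p*0.382990 + (1-p)*0.004847] = 0.187959; exercise = 0.010000; V(0,0) = max -> 0.187959

Answer: Price = V(0,0) = 0.1880


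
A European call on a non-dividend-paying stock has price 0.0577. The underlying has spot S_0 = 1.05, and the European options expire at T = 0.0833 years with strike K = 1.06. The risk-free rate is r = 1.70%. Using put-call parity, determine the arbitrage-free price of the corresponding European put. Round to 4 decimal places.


Put-call parity: C - P = S_0 * exp(-qT) - K * exp(-rT).
S_0 * exp(-qT) = 1.0500 * 1.00000000 = 1.05000000
K * exp(-rT) = 1.0600 * 0.99858490 = 1.05850000
P = C - S*exp(-qT) + K*exp(-rT)
P = 0.0577 - 1.05000000 + 1.05850000 = 0.0662

Answer: Put price = 0.0662


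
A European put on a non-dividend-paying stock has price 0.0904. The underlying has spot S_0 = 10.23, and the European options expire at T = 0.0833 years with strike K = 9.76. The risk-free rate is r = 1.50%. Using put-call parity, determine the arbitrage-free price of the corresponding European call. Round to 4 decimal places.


Answer: Call price = 0.5726

Derivation:
Put-call parity: C - P = S_0 * exp(-qT) - K * exp(-rT).
S_0 * exp(-qT) = 10.2300 * 1.00000000 = 10.23000000
K * exp(-rT) = 9.7600 * 0.99875128 = 9.74781250
C = P + S*exp(-qT) - K*exp(-rT)
C = 0.0904 + 10.23000000 - 9.74781250 = 0.5726


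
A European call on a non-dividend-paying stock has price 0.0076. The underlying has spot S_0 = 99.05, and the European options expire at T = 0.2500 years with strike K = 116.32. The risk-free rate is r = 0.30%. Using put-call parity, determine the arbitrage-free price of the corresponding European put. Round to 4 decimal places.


Put-call parity: C - P = S_0 * exp(-qT) - K * exp(-rT).
S_0 * exp(-qT) = 99.0500 * 1.00000000 = 99.05000000
K * exp(-rT) = 116.3200 * 0.99925028 = 116.23279271
P = C - S*exp(-qT) + K*exp(-rT)
P = 0.0076 - 99.05000000 + 116.23279271 = 17.1904

Answer: Put price = 17.1904


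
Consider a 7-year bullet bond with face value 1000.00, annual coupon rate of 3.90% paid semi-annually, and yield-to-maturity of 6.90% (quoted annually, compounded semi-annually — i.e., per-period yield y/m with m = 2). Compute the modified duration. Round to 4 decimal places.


Coupon per period c = face * coupon_rate / m = 19.500000
Periods per year m = 2; per-period yield y/m = 0.034500
Number of cashflows N = 14
Cashflows (t years, CF_t, discount factor 1/(1+y/m)^(m*t), PV):
  t = 0.5000: CF_t = 19.500000, DF = 0.966651, PV = 18.849686
  t = 1.0000: CF_t = 19.500000, DF = 0.934413, PV = 18.221059
  t = 1.5000: CF_t = 19.500000, DF = 0.903251, PV = 17.613397
  t = 2.0000: CF_t = 19.500000, DF = 0.873128, PV = 17.026000
  t = 2.5000: CF_t = 19.500000, DF = 0.844010, PV = 16.458192
  t = 3.0000: CF_t = 19.500000, DF = 0.815863, PV = 15.909321
  t = 3.5000: CF_t = 19.500000, DF = 0.788654, PV = 15.378754
  t = 4.0000: CF_t = 19.500000, DF = 0.762353, PV = 14.865881
  t = 4.5000: CF_t = 19.500000, DF = 0.736929, PV = 14.370112
  t = 5.0000: CF_t = 19.500000, DF = 0.712353, PV = 13.890877
  t = 5.5000: CF_t = 19.500000, DF = 0.688596, PV = 13.427624
  t = 6.0000: CF_t = 19.500000, DF = 0.665632, PV = 12.979820
  t = 6.5000: CF_t = 19.500000, DF = 0.643433, PV = 12.546950
  t = 7.0000: CF_t = 1019.500000, DF = 0.621975, PV = 634.103719
Price P = sum_t PV_t = 835.641392
First compute Macaulay numerator sum_t t * PV_t:
  t * PV_t at t = 0.5000: 9.424843
  t * PV_t at t = 1.0000: 18.221059
  t * PV_t at t = 1.5000: 26.420096
  t * PV_t at t = 2.0000: 34.052000
  t * PV_t at t = 2.5000: 41.145481
  t * PV_t at t = 3.0000: 47.727963
  t * PV_t at t = 3.5000: 53.825639
  t * PV_t at t = 4.0000: 59.463524
  t * PV_t at t = 4.5000: 64.665504
  t * PV_t at t = 5.0000: 69.454384
  t * PV_t at t = 5.5000: 73.851931
  t * PV_t at t = 6.0000: 77.878920
  t * PV_t at t = 6.5000: 81.555177
  t * PV_t at t = 7.0000: 4438.726031
Macaulay duration D = 5096.412552 / 835.641392 = 6.098803
Modified duration = D / (1 + y/m) = 6.098803 / (1 + 0.034500) = 5.895412

Answer: Modified duration = 5.8954


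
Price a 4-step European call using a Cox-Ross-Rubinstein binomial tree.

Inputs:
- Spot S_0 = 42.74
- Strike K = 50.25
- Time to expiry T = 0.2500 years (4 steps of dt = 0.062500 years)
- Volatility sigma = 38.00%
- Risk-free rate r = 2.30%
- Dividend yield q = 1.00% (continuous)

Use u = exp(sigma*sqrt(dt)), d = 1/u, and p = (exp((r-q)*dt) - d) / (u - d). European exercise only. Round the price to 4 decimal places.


dt = T/N = 0.062500
u = exp(sigma*sqrt(dt)) = 1.099659; d = 1/u = 0.909373
p = (exp((r-q)*dt) - d) / (u - d) = 0.480539
Discount per step: exp(-r*dt) = 0.998564
Stock lattice S(k, i) with i counting down-moves:
  k=0: S(0,0) = 42.7400
  k=1: S(1,0) = 46.9994; S(1,1) = 38.8666
  k=2: S(2,0) = 51.6833; S(2,1) = 42.7400; S(2,2) = 35.3442
  k=3: S(3,0) = 56.8340; S(3,1) = 46.9994; S(3,2) = 38.8666; S(3,3) = 32.1411
  k=4: S(4,0) = 62.4980; S(4,1) = 51.6833; S(4,2) = 42.7400; S(4,3) = 35.3442; S(4,4) = 29.2282
Terminal payoffs V(N, i) = max(S_T - K, 0):
  V(4,0) = 12.248043; V(4,1) = 1.433328; V(4,2) = 0.000000; V(4,3) = 0.000000; V(4,4) = 0.000000
Backward induction: V(k, i) = exp(-r*dt) * [p * V(k+1, i) + (1-p) * V(k+1, i+1)].
  V(3,0) = exp(-r*dt) * [p*12.248043 + (1-p)*1.433328] = 6.620701
  V(3,1) = exp(-r*dt) * [p*1.433328 + (1-p)*0.000000] = 0.687781
  V(3,2) = exp(-r*dt) * [p*0.000000 + (1-p)*0.000000] = 0.000000
  V(3,3) = exp(-r*dt) * [p*0.000000 + (1-p)*0.000000] = 0.000000
  V(2,0) = exp(-r*dt) * [p*6.620701 + (1-p)*0.687781] = 3.533700
  V(2,1) = exp(-r*dt) * [p*0.687781 + (1-p)*0.000000] = 0.330031
  V(2,2) = exp(-r*dt) * [p*0.000000 + (1-p)*0.000000] = 0.000000
  V(1,0) = exp(-r*dt) * [p*3.533700 + (1-p)*0.330031] = 1.866835
  V(1,1) = exp(-r*dt) * [p*0.330031 + (1-p)*0.000000] = 0.158365
  V(0,0) = exp(-r*dt) * [p*1.866835 + (1-p)*0.158365] = 0.977946

Answer: Price = V(0,0) = 0.9779


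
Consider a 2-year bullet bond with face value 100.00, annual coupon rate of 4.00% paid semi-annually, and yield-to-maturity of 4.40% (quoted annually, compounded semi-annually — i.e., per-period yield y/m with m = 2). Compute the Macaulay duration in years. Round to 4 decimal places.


Coupon per period c = face * coupon_rate / m = 2.000000
Periods per year m = 2; per-period yield y/m = 0.022000
Number of cashflows N = 4
Cashflows (t years, CF_t, discount factor 1/(1+y/m)^(m*t), PV):
  t = 0.5000: CF_t = 2.000000, DF = 0.978474, PV = 1.956947
  t = 1.0000: CF_t = 2.000000, DF = 0.957411, PV = 1.914821
  t = 1.5000: CF_t = 2.000000, DF = 0.936801, PV = 1.873602
  t = 2.0000: CF_t = 102.000000, DF = 0.916635, PV = 93.496766
Price P = sum_t PV_t = 99.242136
Macaulay numerator sum_t t * PV_t:
  t * PV_t at t = 0.5000: 0.978474
  t * PV_t at t = 1.0000: 1.914821
  t * PV_t at t = 1.5000: 2.810403
  t * PV_t at t = 2.0000: 186.993532
Macaulay duration D = (sum_t t * PV_t) / P = 192.697229 / 99.242136 = 1.941688

Answer: Macaulay duration = 1.9417 years


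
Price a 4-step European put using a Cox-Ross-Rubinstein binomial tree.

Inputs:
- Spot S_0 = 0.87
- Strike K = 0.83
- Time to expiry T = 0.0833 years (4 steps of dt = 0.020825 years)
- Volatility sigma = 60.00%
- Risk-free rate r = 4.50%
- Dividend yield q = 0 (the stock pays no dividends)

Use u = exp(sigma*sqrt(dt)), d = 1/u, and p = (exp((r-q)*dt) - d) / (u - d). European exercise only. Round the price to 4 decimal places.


Answer: Price = V(0,0) = 0.0413

Derivation:
dt = T/N = 0.020825
u = exp(sigma*sqrt(dt)) = 1.090444; d = 1/u = 0.917057
p = (exp((r-q)*dt) - d) / (u - d) = 0.483775
Discount per step: exp(-r*dt) = 0.999063
Stock lattice S(k, i) with i counting down-moves:
  k=0: S(0,0) = 0.8700
  k=1: S(1,0) = 0.9487; S(1,1) = 0.7978
  k=2: S(2,0) = 1.0345; S(2,1) = 0.8700; S(2,2) = 0.7317
  k=3: S(3,0) = 1.1281; S(3,1) = 0.9487; S(3,2) = 0.7978; S(3,3) = 0.6710
  k=4: S(4,0) = 1.2301; S(4,1) = 1.0345; S(4,2) = 0.8700; S(4,3) = 0.7317; S(4,4) = 0.6153
Terminal payoffs V(N, i) = max(K - S_T, 0):
  V(4,0) = 0.000000; V(4,1) = 0.000000; V(4,2) = 0.000000; V(4,3) = 0.098335; V(4,4) = 0.214674
Backward induction: V(k, i) = exp(-r*dt) * [p * V(k+1, i) + (1-p) * V(k+1, i+1)].
  V(3,0) = exp(-r*dt) * [p*0.000000 + (1-p)*0.000000] = 0.000000
  V(3,1) = exp(-r*dt) * [p*0.000000 + (1-p)*0.000000] = 0.000000
  V(3,2) = exp(-r*dt) * [p*0.000000 + (1-p)*0.098335] = 0.050715
  V(3,3) = exp(-r*dt) * [p*0.098335 + (1-p)*0.214674] = 0.158244
  V(2,0) = exp(-r*dt) * [p*0.000000 + (1-p)*0.000000] = 0.000000
  V(2,1) = exp(-r*dt) * [p*0.000000 + (1-p)*0.050715] = 0.026156
  V(2,2) = exp(-r*dt) * [p*0.050715 + (1-p)*0.158244] = 0.106125
  V(1,0) = exp(-r*dt) * [p*0.000000 + (1-p)*0.026156] = 0.013490
  V(1,1) = exp(-r*dt) * [p*0.026156 + (1-p)*0.106125] = 0.067375
  V(0,0) = exp(-r*dt) * [p*0.013490 + (1-p)*0.067375] = 0.041268


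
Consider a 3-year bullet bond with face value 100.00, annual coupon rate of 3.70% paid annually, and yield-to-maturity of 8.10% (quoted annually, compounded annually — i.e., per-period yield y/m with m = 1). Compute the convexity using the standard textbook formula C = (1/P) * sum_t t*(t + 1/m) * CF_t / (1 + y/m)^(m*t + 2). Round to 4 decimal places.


Coupon per period c = face * coupon_rate / m = 3.700000
Periods per year m = 1; per-period yield y/m = 0.081000
Number of cashflows N = 3
Cashflows (t years, CF_t, discount factor 1/(1+y/m)^(m*t), PV):
  t = 1.0000: CF_t = 3.700000, DF = 0.925069, PV = 3.422757
  t = 2.0000: CF_t = 3.700000, DF = 0.855753, PV = 3.166287
  t = 3.0000: CF_t = 103.700000, DF = 0.791631, PV = 82.092158
Price P = sum_t PV_t = 88.681203
Convexity numerator sum_t t*(t + 1/m) * CF_t / (1+y/m)^(m*t + 2):
  t = 1.0000: term = 5.858071
  t = 2.0000: term = 16.257367
  t = 3.0000: term = 843.007683
Convexity = (1/P) * sum = 865.123121 / 88.681203 = 9.755428

Answer: Convexity = 9.7554


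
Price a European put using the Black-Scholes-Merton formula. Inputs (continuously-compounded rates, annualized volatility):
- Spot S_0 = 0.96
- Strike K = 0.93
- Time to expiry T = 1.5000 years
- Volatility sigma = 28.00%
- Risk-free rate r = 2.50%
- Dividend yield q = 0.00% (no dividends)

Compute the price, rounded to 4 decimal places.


d1 = (ln(S/K) + (r - q + 0.5*sigma^2) * T) / (sigma * sqrt(T)) = 0.37339759
d2 = d1 - sigma * sqrt(T) = 0.03046902
exp(-rT) = 0.96319442; exp(-qT) = 1.00000000
P = K * exp(-rT) * N(-d2) - S_0 * exp(-qT) * N(-d1)
N(-d1) = 0.35442628; N(-d2) = 0.48784650
P = 0.9300 * 0.96319442 * 0.48784650 - 0.9600 * 1.00000000 * 0.35442628 = 0.0967

Answer: Price = 0.0967


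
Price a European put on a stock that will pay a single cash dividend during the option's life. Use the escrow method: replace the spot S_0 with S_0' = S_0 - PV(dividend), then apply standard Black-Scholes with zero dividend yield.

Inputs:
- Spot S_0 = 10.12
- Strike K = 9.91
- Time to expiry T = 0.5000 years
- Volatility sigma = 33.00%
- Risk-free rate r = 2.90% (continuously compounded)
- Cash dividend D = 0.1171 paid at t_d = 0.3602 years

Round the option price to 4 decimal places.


PV(D) = D * exp(-r * t_d) = 0.1171 * 0.98960857 = 0.11588316
S_0' = S_0 - PV(D) = 10.1200 - 0.11588316 = 10.00411684
d1 = (ln(S_0'/K) + (r + sigma^2/2)*T) / (sigma*sqrt(T)) = 0.21932028
d2 = d1 - sigma*sqrt(T) = -0.01402495
exp(-rT) = 0.98560462
N(-d1) = 0.41320028; N(-d2) = 0.50559496
P = K * exp(-rT) * N(-d2) - S_0' * N(-d1) = 9.9100 * 0.98560462 * 0.50559496 - 10.00411684 * 0.41320028 = 0.8046

Answer: Price = 0.8046


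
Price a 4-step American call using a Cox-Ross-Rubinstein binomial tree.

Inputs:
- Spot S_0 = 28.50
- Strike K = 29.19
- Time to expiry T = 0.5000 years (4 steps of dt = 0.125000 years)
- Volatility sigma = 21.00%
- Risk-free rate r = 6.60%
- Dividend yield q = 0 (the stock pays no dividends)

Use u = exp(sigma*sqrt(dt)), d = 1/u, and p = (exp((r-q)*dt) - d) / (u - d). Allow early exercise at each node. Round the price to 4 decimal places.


dt = T/N = 0.125000
u = exp(sigma*sqrt(dt)) = 1.077072; d = 1/u = 0.928443
p = (exp((r-q)*dt) - d) / (u - d) = 0.537184
Discount per step: exp(-r*dt) = 0.991784
Stock lattice S(k, i) with i counting down-moves:
  k=0: S(0,0) = 28.5000
  k=1: S(1,0) = 30.6966; S(1,1) = 26.4606
  k=2: S(2,0) = 33.0624; S(2,1) = 28.5000; S(2,2) = 24.5672
  k=3: S(3,0) = 35.6106; S(3,1) = 30.6966; S(3,2) = 26.4606; S(3,3) = 22.8092
  k=4: S(4,0) = 38.3552; S(4,1) = 33.0624; S(4,2) = 28.5000; S(4,3) = 24.5672; S(4,4) = 21.1771
Terminal payoffs V(N, i) = max(S_T - K, 0):
  V(4,0) = 9.165155; V(4,1) = 3.872394; V(4,2) = 0.000000; V(4,3) = 0.000000; V(4,4) = 0.000000
Backward induction: V(k, i) = exp(-r*dt) * [p * V(k+1, i) + (1-p) * V(k+1, i+1)]; then take max(V_cont, immediate exercise) for American.
  V(3,0) = exp(-r*dt) * [p*9.165155 + (1-p)*3.872394] = 6.660405; exercise = 6.420578; V(3,0) = max -> 6.660405
  V(3,1) = exp(-r*dt) * [p*3.872394 + (1-p)*0.000000] = 2.063097; exercise = 1.506551; V(3,1) = max -> 2.063097
  V(3,2) = exp(-r*dt) * [p*0.000000 + (1-p)*0.000000] = 0.000000; exercise = 0.000000; V(3,2) = max -> 0.000000
  V(3,3) = exp(-r*dt) * [p*0.000000 + (1-p)*0.000000] = 0.000000; exercise = 0.000000; V(3,3) = max -> 0.000000
  V(2,0) = exp(-r*dt) * [p*6.660405 + (1-p)*2.063097] = 4.495456; exercise = 3.872394; V(2,0) = max -> 4.495456
  V(2,1) = exp(-r*dt) * [p*2.063097 + (1-p)*0.000000] = 1.099157; exercise = 0.000000; V(2,1) = max -> 1.099157
  V(2,2) = exp(-r*dt) * [p*0.000000 + (1-p)*0.000000] = 0.000000; exercise = 0.000000; V(2,2) = max -> 0.000000
  V(1,0) = exp(-r*dt) * [p*4.495456 + (1-p)*1.099157] = 2.899574; exercise = 1.506551; V(1,0) = max -> 2.899574
  V(1,1) = exp(-r*dt) * [p*1.099157 + (1-p)*0.000000] = 0.585598; exercise = 0.000000; V(1,1) = max -> 0.585598
  V(0,0) = exp(-r*dt) * [p*2.899574 + (1-p)*0.585598] = 1.813605; exercise = 0.000000; V(0,0) = max -> 1.813605

Answer: Price = V(0,0) = 1.8136


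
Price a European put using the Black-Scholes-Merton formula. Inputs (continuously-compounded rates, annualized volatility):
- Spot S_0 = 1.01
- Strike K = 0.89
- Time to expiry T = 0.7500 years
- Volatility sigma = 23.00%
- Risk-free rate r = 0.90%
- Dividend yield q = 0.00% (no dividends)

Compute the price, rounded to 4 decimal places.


Answer: Price = 0.0283

Derivation:
d1 = (ln(S/K) + (r - q + 0.5*sigma^2) * T) / (sigma * sqrt(T)) = 0.76848658
d2 = d1 - sigma * sqrt(T) = 0.56930074
exp(-rT) = 0.99327273; exp(-qT) = 1.00000000
P = K * exp(-rT) * N(-d2) - S_0 * exp(-qT) * N(-d1)
N(-d1) = 0.22109908; N(-d2) = 0.28457603
P = 0.8900 * 0.99327273 * 0.28457603 - 1.0100 * 1.00000000 * 0.22109908 = 0.0283


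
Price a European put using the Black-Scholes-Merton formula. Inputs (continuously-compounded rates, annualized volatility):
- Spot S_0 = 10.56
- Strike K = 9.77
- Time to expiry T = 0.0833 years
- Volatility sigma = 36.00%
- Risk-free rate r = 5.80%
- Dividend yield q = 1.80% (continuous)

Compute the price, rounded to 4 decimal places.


Answer: Price = 0.1308

Derivation:
d1 = (ln(S/K) + (r - q + 0.5*sigma^2) * T) / (sigma * sqrt(T)) = 0.83238469
d2 = d1 - sigma * sqrt(T) = 0.72848243
exp(-rT) = 0.99518025; exp(-qT) = 0.99850172
P = K * exp(-rT) * N(-d2) - S_0 * exp(-qT) * N(-d1)
N(-d1) = 0.20259592; N(-d2) = 0.23315916
P = 9.7700 * 0.99518025 * 0.23315916 - 10.5600 * 0.99850172 * 0.20259592 = 0.1308


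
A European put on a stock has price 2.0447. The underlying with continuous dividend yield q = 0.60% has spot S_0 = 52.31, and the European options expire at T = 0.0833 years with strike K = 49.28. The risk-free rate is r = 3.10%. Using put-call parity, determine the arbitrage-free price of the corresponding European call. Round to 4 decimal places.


Put-call parity: C - P = S_0 * exp(-qT) - K * exp(-rT).
S_0 * exp(-qT) = 52.3100 * 0.99950032 = 52.28386199
K * exp(-rT) = 49.2800 * 0.99742103 = 49.15290842
C = P + S*exp(-qT) - K*exp(-rT)
C = 2.0447 + 52.28386199 - 49.15290842 = 5.1757

Answer: Call price = 5.1757


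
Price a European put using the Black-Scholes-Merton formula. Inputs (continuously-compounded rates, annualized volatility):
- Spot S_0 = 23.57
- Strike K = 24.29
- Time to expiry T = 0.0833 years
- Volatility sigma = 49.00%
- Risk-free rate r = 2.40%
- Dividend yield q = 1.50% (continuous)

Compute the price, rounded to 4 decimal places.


d1 = (ln(S/K) + (r - q + 0.5*sigma^2) * T) / (sigma * sqrt(T)) = -0.13675446
d2 = d1 - sigma * sqrt(T) = -0.27817699
exp(-rT) = 0.99800280; exp(-qT) = 0.99875128
P = K * exp(-rT) * N(-d2) - S_0 * exp(-qT) * N(-d1)
N(-d1) = 0.55438756; N(-d2) = 0.60956175
P = 24.2900 * 0.99800280 * 0.60956175 - 23.5700 * 0.99875128 * 0.55438756 = 1.7261

Answer: Price = 1.7261


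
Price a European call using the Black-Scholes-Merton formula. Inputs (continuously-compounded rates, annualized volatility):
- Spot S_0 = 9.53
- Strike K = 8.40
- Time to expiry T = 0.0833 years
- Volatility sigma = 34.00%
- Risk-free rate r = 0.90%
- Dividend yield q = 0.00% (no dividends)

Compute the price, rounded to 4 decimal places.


d1 = (ln(S/K) + (r - q + 0.5*sigma^2) * T) / (sigma * sqrt(T)) = 1.34288767
d2 = d1 - sigma * sqrt(T) = 1.24475776
exp(-rT) = 0.99925058; exp(-qT) = 1.00000000
C = S_0 * exp(-qT) * N(d1) - K * exp(-rT) * N(d2)
N(d1) = 0.91034583; N(d2) = 0.89338960
C = 9.5300 * 1.00000000 * 0.91034583 - 8.4000 * 0.99925058 * 0.89338960 = 1.1767

Answer: Price = 1.1767


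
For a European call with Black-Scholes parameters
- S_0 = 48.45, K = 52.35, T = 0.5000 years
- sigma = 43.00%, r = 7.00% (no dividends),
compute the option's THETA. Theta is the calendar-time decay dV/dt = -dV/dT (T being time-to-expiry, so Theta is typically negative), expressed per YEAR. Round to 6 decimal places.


Answer: Theta = -7.239998

Derivation:
d1 = 0.0125154645; d2 = -0.2915404514
phi(d1) = 0.3989110371; exp(-qT) = 1.0000000000; exp(-rT) = 0.9656054163
Theta = -S*exp(-qT)*phi(d1)*sigma/(2*sqrt(T)) - r*K*exp(-rT)*N(d2) + q*S*exp(-qT)*N(d1)
N(d1) = 0.5049928176; N(d2) = 0.3853190055; sqrt(T) = 0.7071067812
Term 1 = -48.4500 * 1.0000000000 * 0.3989110371 * 0.4300 / (2 * 0.7071067812) = -5.8765615833
Term 2 = -0.0700 * 52.3500 * 0.9656054163 * 0.3853190055 = -1.3634362920
Term 3 = 0 (no dividend yield, q = 0)
Theta = -5.8765615833 + (-1.3634362920) + (0.0000000000) = -7.239998


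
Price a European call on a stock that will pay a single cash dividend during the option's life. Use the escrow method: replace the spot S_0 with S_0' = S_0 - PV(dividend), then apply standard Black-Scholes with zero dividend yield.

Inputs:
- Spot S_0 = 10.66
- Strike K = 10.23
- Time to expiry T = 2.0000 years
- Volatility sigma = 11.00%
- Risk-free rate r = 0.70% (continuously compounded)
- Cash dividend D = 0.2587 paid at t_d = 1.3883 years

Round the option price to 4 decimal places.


Answer: Price = 0.8057

Derivation:
PV(D) = D * exp(-r * t_d) = 0.2587 * 0.99032897 = 0.25619810
S_0' = S_0 - PV(D) = 10.6600 - 0.25619810 = 10.40380190
d1 = (ln(S_0'/K) + (r + sigma^2/2)*T) / (sigma*sqrt(T)) = 0.27607201
d2 = d1 - sigma*sqrt(T) = 0.12050852
exp(-rT) = 0.98609754
N(d1) = 0.60875362; N(d2) = 0.54795983
C = S_0' * N(d1) - K * exp(-rT) * N(d2) = 10.40380190 * 0.60875362 - 10.2300 * 0.98609754 * 0.54795983 = 0.8057


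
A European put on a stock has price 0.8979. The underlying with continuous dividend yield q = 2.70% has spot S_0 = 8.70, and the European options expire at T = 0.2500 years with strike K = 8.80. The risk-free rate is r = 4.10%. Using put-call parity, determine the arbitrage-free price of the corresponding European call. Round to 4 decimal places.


Put-call parity: C - P = S_0 * exp(-qT) - K * exp(-rT).
S_0 * exp(-qT) = 8.7000 * 0.99327273 = 8.64147275
K * exp(-rT) = 8.8000 * 0.98980235 = 8.71026070
C = P + S*exp(-qT) - K*exp(-rT)
C = 0.8979 + 8.64147275 - 8.71026070 = 0.8291

Answer: Call price = 0.8291


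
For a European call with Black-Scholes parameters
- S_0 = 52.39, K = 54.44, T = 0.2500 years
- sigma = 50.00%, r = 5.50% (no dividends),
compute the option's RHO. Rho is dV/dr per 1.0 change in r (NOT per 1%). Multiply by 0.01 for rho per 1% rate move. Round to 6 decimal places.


Answer: Rho = 5.524841

Derivation:
d1 = 0.0264662225; d2 = -0.2235337775
phi(d1) = 0.3988025831; exp(-qT) = 1.0000000000; exp(-rT) = 0.9863440995
N(d2) = 0.4115600488
Rho = K*T*exp(-rT)*N(d2) = 54.4400 * 0.2500 * 0.9863440995 * 0.4115600488 = 5.524841


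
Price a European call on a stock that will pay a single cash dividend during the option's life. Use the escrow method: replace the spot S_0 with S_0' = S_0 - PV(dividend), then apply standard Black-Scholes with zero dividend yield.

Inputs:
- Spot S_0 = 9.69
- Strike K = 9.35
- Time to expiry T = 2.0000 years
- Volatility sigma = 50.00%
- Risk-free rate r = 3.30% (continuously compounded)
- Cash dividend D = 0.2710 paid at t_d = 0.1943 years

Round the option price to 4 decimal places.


Answer: Price = 2.8579

Derivation:
PV(D) = D * exp(-r * t_d) = 0.2710 * 0.99360861 = 0.26926793
S_0' = S_0 - PV(D) = 9.6900 - 0.26926793 = 9.42073207
d1 = (ln(S_0'/K) + (r + sigma^2/2)*T) / (sigma*sqrt(T)) = 0.45754964
d2 = d1 - sigma*sqrt(T) = -0.24955714
exp(-rT) = 0.93613086
N(d1) = 0.67636199; N(d2) = 0.40146492
C = S_0' * N(d1) - K * exp(-rT) * N(d2) = 9.42073207 * 0.67636199 - 9.3500 * 0.93613086 * 0.40146492 = 2.8579
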